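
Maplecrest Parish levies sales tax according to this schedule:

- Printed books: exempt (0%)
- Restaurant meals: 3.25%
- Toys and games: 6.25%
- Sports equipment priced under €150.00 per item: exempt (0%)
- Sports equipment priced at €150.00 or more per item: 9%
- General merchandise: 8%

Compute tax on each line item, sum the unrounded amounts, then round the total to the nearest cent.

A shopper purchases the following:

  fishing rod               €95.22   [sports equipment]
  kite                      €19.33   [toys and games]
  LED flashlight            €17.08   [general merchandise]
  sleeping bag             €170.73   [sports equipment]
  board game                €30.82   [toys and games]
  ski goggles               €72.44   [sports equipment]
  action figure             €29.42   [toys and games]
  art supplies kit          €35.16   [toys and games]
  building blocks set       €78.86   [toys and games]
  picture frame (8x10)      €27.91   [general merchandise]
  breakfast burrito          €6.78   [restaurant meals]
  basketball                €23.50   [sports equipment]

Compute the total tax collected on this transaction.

€31.28

Fishing rod €95.22: sports equipment, under €150.00 → 0% → €0.00
Kite €19.33: toys and games → 6.25% → €1.208125
LED flashlight €17.08: general merchandise → 8% → €1.3664
Sleeping bag €170.73: sports equipment, €150.00 or more → 9% → €15.3657
Board game €30.82: toys and games → 6.25% → €1.92625
Ski goggles €72.44: sports equipment, under €150.00 → 0% → €0.00
Action figure €29.42: toys and games → 6.25% → €1.83875
Art supplies kit €35.16: toys and games → 6.25% → €2.1975
Building blocks set €78.86: toys and games → 6.25% → €4.92875
Picture frame (8x10) €27.91: general merchandise → 8% → €2.2328
Breakfast burrito €6.78: restaurant meals → 3.25% → €0.22035
Basketball €23.50: sports equipment, under €150.00 → 0% → €0.00
Unrounded tax sum = €31.284625 → €31.28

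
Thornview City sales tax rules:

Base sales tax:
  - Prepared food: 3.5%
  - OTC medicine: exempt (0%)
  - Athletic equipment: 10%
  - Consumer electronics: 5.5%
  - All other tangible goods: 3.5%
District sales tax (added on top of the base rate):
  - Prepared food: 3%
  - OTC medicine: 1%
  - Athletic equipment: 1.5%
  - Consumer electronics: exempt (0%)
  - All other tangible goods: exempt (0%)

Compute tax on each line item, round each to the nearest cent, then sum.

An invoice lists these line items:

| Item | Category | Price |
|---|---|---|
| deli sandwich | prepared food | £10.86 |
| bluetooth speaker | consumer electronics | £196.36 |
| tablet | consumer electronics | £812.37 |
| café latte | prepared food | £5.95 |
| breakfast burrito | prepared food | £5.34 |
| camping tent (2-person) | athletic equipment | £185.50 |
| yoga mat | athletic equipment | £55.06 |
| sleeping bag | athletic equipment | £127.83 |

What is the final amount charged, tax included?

£1498.56

Deli sandwich £10.86: prepared food → 3.5% + 3% district = 6.5% → £0.71
Bluetooth speaker £196.36: consumer electronics → 5.5% + 0% district = 5.5% → £10.80
Tablet £812.37: consumer electronics → 5.5% + 0% district = 5.5% → £44.68
Café latte £5.95: prepared food → 3.5% + 3% district = 6.5% → £0.39
Breakfast burrito £5.34: prepared food → 3.5% + 3% district = 6.5% → £0.35
Camping tent (2-person) £185.50: athletic equipment → 10% + 1.5% district = 11.5% → £21.33
Yoga mat £55.06: athletic equipment → 10% + 1.5% district = 11.5% → £6.33
Sleeping bag £127.83: athletic equipment → 10% + 1.5% district = 11.5% → £14.70
Subtotal = £1399.27; tax = £99.29; total due = £1498.56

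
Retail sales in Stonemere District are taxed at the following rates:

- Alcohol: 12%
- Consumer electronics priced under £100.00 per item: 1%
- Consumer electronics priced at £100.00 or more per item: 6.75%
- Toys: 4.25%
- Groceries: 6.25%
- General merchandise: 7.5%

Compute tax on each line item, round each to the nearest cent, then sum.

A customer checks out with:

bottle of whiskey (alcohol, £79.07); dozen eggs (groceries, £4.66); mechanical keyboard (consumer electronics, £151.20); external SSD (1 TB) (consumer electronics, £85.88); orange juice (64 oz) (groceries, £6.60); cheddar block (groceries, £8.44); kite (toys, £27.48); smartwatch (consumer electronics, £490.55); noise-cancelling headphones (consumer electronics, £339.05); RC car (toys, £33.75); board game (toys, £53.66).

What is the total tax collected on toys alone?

£4.88

Kite £27.48: toys → 4.25% → £1.17
RC car £33.75: toys → 4.25% → £1.43
Board game £53.66: toys → 4.25% → £2.28
Tax on toys = £1.17 + £1.43 + £2.28 = £4.88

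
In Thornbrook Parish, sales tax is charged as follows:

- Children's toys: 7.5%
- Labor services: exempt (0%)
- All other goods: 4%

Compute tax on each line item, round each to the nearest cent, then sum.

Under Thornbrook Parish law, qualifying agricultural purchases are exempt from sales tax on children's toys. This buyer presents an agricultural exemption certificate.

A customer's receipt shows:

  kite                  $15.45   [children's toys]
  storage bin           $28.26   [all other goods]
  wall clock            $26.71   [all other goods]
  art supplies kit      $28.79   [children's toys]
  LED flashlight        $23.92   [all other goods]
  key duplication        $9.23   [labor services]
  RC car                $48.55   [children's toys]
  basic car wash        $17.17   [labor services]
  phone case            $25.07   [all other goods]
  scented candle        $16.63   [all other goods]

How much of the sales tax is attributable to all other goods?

Storage bin $28.26: all other goods → 4% → $1.13
Wall clock $26.71: all other goods → 4% → $1.07
LED flashlight $23.92: all other goods → 4% → $0.96
Phone case $25.07: all other goods → 4% → $1.00
Scented candle $16.63: all other goods → 4% → $0.67
Tax on all other goods = $1.13 + $1.07 + $0.96 + $1.00 + $0.67 = $4.83

$4.83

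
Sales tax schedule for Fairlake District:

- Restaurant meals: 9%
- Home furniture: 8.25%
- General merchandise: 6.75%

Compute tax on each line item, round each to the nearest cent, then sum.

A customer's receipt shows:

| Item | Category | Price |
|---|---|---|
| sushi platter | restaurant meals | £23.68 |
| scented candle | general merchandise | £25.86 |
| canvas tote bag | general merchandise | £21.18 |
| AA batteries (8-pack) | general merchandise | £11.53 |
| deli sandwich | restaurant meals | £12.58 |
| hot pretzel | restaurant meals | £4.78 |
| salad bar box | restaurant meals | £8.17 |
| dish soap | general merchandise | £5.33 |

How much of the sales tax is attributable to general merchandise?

£4.32

Scented candle £25.86: general merchandise → 6.75% → £1.75
Canvas tote bag £21.18: general merchandise → 6.75% → £1.43
AA batteries (8-pack) £11.53: general merchandise → 6.75% → £0.78
Dish soap £5.33: general merchandise → 6.75% → £0.36
Tax on general merchandise = £1.75 + £1.43 + £0.78 + £0.36 = £4.32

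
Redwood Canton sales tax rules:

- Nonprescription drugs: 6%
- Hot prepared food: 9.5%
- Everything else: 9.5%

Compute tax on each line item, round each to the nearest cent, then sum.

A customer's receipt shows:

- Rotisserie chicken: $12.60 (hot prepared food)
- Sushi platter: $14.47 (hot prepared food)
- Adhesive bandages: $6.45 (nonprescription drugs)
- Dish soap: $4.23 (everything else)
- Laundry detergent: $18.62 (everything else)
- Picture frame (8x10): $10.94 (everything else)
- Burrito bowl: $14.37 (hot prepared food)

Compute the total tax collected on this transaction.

$7.54

Rotisserie chicken $12.60: hot prepared food → 9.5% → $1.20
Sushi platter $14.47: hot prepared food → 9.5% → $1.37
Adhesive bandages $6.45: nonprescription drugs → 6% → $0.39
Dish soap $4.23: everything else → 9.5% → $0.40
Laundry detergent $18.62: everything else → 9.5% → $1.77
Picture frame (8x10) $10.94: everything else → 9.5% → $1.04
Burrito bowl $14.37: hot prepared food → 9.5% → $1.37
Total tax = $1.20 + $1.37 + $0.39 + $0.40 + $1.77 + $1.04 + $1.37 = $7.54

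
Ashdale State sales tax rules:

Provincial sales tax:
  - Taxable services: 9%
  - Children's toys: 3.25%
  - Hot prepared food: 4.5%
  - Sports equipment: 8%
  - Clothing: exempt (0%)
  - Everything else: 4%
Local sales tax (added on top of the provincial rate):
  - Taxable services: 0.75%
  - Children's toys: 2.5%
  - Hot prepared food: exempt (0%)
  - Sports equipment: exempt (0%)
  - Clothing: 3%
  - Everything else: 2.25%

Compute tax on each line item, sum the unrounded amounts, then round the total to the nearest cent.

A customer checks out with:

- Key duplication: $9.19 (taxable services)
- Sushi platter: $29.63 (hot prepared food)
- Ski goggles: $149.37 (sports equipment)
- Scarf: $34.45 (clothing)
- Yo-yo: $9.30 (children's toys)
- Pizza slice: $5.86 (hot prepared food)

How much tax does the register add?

$16.01

Key duplication $9.19: taxable services → 9% + 0.75% local = 9.75% → $0.896025
Sushi platter $29.63: hot prepared food → 4.5% + 0% local = 4.5% → $1.33335
Ski goggles $149.37: sports equipment → 8% + 0% local = 8% → $11.9496
Scarf $34.45: clothing → 0% + 3% local = 3% → $1.0335
Yo-yo $9.30: children's toys → 3.25% + 2.5% local = 5.75% → $0.53475
Pizza slice $5.86: hot prepared food → 4.5% + 0% local = 4.5% → $0.2637
Unrounded tax sum = $16.010925 → $16.01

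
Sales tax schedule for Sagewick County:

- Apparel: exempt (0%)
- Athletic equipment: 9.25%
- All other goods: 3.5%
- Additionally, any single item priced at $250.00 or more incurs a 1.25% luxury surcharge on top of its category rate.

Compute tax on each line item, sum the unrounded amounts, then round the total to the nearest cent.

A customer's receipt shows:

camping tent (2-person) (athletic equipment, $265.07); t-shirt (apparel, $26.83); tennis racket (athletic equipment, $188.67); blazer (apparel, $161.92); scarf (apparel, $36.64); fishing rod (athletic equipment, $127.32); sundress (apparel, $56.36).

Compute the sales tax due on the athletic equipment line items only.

$57.06

Camping tent (2-person) $265.07: athletic equipment → 9.25% + 1.25% surcharge = 10.5% → $27.83235
Tennis racket $188.67: athletic equipment → 9.25% → $17.451975
Fishing rod $127.32: athletic equipment → 9.25% → $11.7771
Tax on athletic equipment: unrounded sum = $57.061425 → $57.06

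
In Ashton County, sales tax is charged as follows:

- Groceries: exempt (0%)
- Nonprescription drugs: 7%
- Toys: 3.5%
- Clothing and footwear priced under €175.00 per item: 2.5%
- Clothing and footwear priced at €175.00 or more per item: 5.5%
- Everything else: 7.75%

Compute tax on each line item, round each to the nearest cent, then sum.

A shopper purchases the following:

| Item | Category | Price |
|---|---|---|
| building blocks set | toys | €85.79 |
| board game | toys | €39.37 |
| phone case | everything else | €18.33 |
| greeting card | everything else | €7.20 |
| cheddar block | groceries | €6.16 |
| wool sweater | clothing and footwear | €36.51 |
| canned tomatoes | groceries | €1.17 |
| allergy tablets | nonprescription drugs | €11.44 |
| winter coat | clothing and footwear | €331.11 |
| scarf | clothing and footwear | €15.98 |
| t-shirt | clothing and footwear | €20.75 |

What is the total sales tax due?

€27.20

Building blocks set €85.79: toys → 3.5% → €3.00
Board game €39.37: toys → 3.5% → €1.38
Phone case €18.33: everything else → 7.75% → €1.42
Greeting card €7.20: everything else → 7.75% → €0.56
Cheddar block €6.16: groceries → 0% → €0.00
Wool sweater €36.51: clothing and footwear, under €175.00 → 2.5% → €0.91
Canned tomatoes €1.17: groceries → 0% → €0.00
Allergy tablets €11.44: nonprescription drugs → 7% → €0.80
Winter coat €331.11: clothing and footwear, €175.00 or more → 5.5% → €18.21
Scarf €15.98: clothing and footwear, under €175.00 → 2.5% → €0.40
T-shirt €20.75: clothing and footwear, under €175.00 → 2.5% → €0.52
Total tax = €3.00 + €1.38 + €1.42 + €0.56 + €0.91 + €0.80 + €18.21 + €0.40 + €0.52 = €27.20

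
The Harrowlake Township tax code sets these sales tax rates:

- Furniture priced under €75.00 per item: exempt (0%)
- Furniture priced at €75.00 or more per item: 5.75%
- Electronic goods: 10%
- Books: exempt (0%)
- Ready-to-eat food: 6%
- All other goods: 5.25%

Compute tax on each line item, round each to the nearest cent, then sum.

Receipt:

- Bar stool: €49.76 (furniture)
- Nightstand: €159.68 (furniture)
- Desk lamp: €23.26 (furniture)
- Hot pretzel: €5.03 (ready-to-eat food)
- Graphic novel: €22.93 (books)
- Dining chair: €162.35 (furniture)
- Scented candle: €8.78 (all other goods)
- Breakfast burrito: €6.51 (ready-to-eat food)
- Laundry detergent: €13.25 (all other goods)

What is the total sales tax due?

Bar stool €49.76: furniture, under €75.00 → 0% → €0.00
Nightstand €159.68: furniture, €75.00 or more → 5.75% → €9.18
Desk lamp €23.26: furniture, under €75.00 → 0% → €0.00
Hot pretzel €5.03: ready-to-eat food → 6% → €0.30
Graphic novel €22.93: books → 0% → €0.00
Dining chair €162.35: furniture, €75.00 or more → 5.75% → €9.34
Scented candle €8.78: all other goods → 5.25% → €0.46
Breakfast burrito €6.51: ready-to-eat food → 6% → €0.39
Laundry detergent €13.25: all other goods → 5.25% → €0.70
Total tax = €9.18 + €0.30 + €9.34 + €0.46 + €0.39 + €0.70 = €20.37

€20.37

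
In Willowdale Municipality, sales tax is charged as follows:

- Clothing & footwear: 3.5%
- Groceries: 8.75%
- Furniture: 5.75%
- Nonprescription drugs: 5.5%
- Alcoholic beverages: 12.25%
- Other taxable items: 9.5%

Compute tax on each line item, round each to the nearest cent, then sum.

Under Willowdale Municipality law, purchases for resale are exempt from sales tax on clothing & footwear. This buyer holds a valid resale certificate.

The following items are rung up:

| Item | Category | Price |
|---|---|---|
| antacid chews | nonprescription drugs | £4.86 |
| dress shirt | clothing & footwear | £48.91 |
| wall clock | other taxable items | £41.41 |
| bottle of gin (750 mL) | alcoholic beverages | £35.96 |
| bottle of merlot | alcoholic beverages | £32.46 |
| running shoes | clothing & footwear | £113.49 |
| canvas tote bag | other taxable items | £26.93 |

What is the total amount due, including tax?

£319.17

Antacid chews £4.86: nonprescription drugs → 5.5% → £0.27
Dress shirt £48.91: clothing & footwear, buyer-exempt → 0% → £0.00
Wall clock £41.41: other taxable items → 9.5% → £3.93
Bottle of gin (750 mL) £35.96: alcoholic beverages → 12.25% → £4.41
Bottle of merlot £32.46: alcoholic beverages → 12.25% → £3.98
Running shoes £113.49: clothing & footwear, buyer-exempt → 0% → £0.00
Canvas tote bag £26.93: other taxable items → 9.5% → £2.56
Subtotal = £304.02; tax = £15.15; total due = £319.17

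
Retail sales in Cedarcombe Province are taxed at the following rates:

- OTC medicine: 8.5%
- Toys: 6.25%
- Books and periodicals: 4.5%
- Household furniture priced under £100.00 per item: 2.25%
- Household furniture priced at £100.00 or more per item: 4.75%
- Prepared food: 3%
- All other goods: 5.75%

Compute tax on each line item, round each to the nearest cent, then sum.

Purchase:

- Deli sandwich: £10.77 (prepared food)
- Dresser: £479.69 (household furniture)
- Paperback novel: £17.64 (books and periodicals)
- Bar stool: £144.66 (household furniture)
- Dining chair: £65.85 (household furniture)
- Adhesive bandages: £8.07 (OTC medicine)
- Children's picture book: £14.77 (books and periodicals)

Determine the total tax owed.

Deli sandwich £10.77: prepared food → 3% → £0.32
Dresser £479.69: household furniture, £100.00 or more → 4.75% → £22.79
Paperback novel £17.64: books and periodicals → 4.5% → £0.79
Bar stool £144.66: household furniture, £100.00 or more → 4.75% → £6.87
Dining chair £65.85: household furniture, under £100.00 → 2.25% → £1.48
Adhesive bandages £8.07: OTC medicine → 8.5% → £0.69
Children's picture book £14.77: books and periodicals → 4.5% → £0.66
Total tax = £0.32 + £22.79 + £0.79 + £6.87 + £1.48 + £0.69 + £0.66 = £33.60

£33.60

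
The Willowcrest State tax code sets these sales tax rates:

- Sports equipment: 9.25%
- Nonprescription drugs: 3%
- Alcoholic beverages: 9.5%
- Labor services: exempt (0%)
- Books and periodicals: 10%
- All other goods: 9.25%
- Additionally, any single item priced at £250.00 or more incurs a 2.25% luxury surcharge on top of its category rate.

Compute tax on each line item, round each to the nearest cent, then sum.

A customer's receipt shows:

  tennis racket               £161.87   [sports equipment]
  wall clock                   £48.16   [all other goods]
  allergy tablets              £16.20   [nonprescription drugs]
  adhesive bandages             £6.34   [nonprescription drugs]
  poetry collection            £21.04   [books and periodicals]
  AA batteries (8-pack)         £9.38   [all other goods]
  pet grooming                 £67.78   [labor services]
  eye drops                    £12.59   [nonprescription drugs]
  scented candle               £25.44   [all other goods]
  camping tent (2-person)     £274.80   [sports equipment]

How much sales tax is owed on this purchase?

Tennis racket £161.87: sports equipment → 9.25% → £14.97
Wall clock £48.16: all other goods → 9.25% → £4.45
Allergy tablets £16.20: nonprescription drugs → 3% → £0.49
Adhesive bandages £6.34: nonprescription drugs → 3% → £0.19
Poetry collection £21.04: books and periodicals → 10% → £2.10
AA batteries (8-pack) £9.38: all other goods → 9.25% → £0.87
Pet grooming £67.78: labor services → 0% → £0.00
Eye drops £12.59: nonprescription drugs → 3% → £0.38
Scented candle £25.44: all other goods → 9.25% → £2.35
Camping tent (2-person) £274.80: sports equipment → 9.25% + 2.25% surcharge = 11.5% → £31.60
Total tax = £14.97 + £4.45 + £0.49 + £0.19 + £2.10 + £0.87 + £0.38 + £2.35 + £31.60 = £57.40

£57.40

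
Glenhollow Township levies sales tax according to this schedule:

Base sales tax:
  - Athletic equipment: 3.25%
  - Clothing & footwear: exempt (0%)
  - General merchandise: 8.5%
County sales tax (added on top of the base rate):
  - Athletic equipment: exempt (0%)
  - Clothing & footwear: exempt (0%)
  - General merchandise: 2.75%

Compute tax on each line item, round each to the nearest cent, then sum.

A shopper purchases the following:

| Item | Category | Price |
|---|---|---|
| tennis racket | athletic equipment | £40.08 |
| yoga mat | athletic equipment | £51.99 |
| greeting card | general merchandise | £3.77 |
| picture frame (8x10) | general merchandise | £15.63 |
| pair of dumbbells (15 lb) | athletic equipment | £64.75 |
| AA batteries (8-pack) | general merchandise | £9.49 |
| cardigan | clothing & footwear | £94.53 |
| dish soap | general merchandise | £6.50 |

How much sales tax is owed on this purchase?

Tennis racket £40.08: athletic equipment → 3.25% + 0% county = 3.25% → £1.30
Yoga mat £51.99: athletic equipment → 3.25% + 0% county = 3.25% → £1.69
Greeting card £3.77: general merchandise → 8.5% + 2.75% county = 11.25% → £0.42
Picture frame (8x10) £15.63: general merchandise → 8.5% + 2.75% county = 11.25% → £1.76
Pair of dumbbells (15 lb) £64.75: athletic equipment → 3.25% + 0% county = 3.25% → £2.10
AA batteries (8-pack) £9.49: general merchandise → 8.5% + 2.75% county = 11.25% → £1.07
Cardigan £94.53: clothing & footwear → 0% + 0% county = 0% → £0.00
Dish soap £6.50: general merchandise → 8.5% + 2.75% county = 11.25% → £0.73
Total tax = £1.30 + £1.69 + £0.42 + £1.76 + £2.10 + £1.07 + £0.73 = £9.07

£9.07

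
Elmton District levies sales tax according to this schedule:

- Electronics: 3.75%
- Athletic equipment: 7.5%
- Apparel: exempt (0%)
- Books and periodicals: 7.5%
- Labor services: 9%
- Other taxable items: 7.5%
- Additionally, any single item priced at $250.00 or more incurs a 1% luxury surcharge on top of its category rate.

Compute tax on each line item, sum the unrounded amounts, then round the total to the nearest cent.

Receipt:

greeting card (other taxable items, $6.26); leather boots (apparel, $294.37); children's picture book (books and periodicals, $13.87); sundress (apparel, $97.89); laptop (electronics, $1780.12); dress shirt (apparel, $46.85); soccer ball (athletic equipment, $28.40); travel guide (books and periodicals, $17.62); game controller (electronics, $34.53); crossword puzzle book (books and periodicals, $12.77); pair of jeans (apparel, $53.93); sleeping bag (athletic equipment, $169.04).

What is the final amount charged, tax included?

Greeting card $6.26: other taxable items → 7.5% → $0.4695
Leather boots $294.37: apparel → 0% + 1% surcharge = 1% → $2.9437
Children's picture book $13.87: books and periodicals → 7.5% → $1.04025
Sundress $97.89: apparel → 0% → $0.00
Laptop $1780.12: electronics → 3.75% + 1% surcharge = 4.75% → $84.5557
Dress shirt $46.85: apparel → 0% → $0.00
Soccer ball $28.40: athletic equipment → 7.5% → $2.13
Travel guide $17.62: books and periodicals → 7.5% → $1.3215
Game controller $34.53: electronics → 3.75% → $1.294875
Crossword puzzle book $12.77: books and periodicals → 7.5% → $0.95775
Pair of jeans $53.93: apparel → 0% → $0.00
Sleeping bag $169.04: athletic equipment → 7.5% → $12.678
Subtotal = $2555.65; unrounded tax = $107.391275 → $107.39; total due = $2663.04

$2663.04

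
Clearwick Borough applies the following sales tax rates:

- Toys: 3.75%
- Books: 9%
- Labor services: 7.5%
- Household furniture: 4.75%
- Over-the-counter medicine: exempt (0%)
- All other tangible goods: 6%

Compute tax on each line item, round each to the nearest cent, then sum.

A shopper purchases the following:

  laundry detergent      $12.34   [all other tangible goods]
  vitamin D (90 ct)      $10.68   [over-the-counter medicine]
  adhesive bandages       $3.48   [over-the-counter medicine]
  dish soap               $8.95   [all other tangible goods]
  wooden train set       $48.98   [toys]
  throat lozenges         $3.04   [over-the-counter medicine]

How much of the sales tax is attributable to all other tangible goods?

Laundry detergent $12.34: all other tangible goods → 6% → $0.74
Dish soap $8.95: all other tangible goods → 6% → $0.54
Tax on all other tangible goods = $0.74 + $0.54 = $1.28

$1.28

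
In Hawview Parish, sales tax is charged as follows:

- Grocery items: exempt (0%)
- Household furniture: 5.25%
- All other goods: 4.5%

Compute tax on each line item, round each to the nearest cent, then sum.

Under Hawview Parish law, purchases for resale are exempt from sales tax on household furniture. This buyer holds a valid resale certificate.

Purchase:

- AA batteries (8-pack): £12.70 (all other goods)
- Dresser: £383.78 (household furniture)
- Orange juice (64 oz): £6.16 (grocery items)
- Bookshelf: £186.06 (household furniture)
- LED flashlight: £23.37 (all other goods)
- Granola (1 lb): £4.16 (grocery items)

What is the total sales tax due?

£1.62

AA batteries (8-pack) £12.70: all other goods → 4.5% → £0.57
Dresser £383.78: household furniture, buyer-exempt → 0% → £0.00
Orange juice (64 oz) £6.16: grocery items → 0% → £0.00
Bookshelf £186.06: household furniture, buyer-exempt → 0% → £0.00
LED flashlight £23.37: all other goods → 4.5% → £1.05
Granola (1 lb) £4.16: grocery items → 0% → £0.00
Total tax = £0.57 + £1.05 = £1.62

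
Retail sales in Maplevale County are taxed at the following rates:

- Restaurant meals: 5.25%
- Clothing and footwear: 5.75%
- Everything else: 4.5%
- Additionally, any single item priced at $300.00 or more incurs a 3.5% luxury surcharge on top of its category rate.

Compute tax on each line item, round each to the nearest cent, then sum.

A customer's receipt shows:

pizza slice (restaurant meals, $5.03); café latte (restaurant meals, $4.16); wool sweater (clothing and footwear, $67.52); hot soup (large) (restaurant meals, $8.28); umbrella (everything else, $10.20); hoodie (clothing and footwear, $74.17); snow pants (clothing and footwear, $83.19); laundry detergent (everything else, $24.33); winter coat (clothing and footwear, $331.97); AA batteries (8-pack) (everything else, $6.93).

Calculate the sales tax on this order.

$46.40

Pizza slice $5.03: restaurant meals → 5.25% → $0.26
Café latte $4.16: restaurant meals → 5.25% → $0.22
Wool sweater $67.52: clothing and footwear → 5.75% → $3.88
Hot soup (large) $8.28: restaurant meals → 5.25% → $0.43
Umbrella $10.20: everything else → 4.5% → $0.46
Hoodie $74.17: clothing and footwear → 5.75% → $4.26
Snow pants $83.19: clothing and footwear → 5.75% → $4.78
Laundry detergent $24.33: everything else → 4.5% → $1.09
Winter coat $331.97: clothing and footwear → 5.75% + 3.5% surcharge = 9.25% → $30.71
AA batteries (8-pack) $6.93: everything else → 4.5% → $0.31
Total tax = $0.26 + $0.22 + $3.88 + $0.43 + $0.46 + $4.26 + $4.78 + $1.09 + $30.71 + $0.31 = $46.40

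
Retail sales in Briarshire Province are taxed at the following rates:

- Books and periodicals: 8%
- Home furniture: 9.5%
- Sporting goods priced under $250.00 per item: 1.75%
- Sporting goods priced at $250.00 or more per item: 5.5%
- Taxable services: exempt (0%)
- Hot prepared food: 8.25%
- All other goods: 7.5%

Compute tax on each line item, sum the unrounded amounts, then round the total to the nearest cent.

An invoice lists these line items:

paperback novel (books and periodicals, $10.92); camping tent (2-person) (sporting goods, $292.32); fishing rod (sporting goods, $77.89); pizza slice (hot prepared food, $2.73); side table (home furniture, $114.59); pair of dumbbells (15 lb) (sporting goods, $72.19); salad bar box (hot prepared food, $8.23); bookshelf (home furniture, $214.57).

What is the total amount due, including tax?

Paperback novel $10.92: books and periodicals → 8% → $0.8736
Camping tent (2-person) $292.32: sporting goods, $250.00 or more → 5.5% → $16.0776
Fishing rod $77.89: sporting goods, under $250.00 → 1.75% → $1.363075
Pizza slice $2.73: hot prepared food → 8.25% → $0.225225
Side table $114.59: home furniture → 9.5% → $10.88605
Pair of dumbbells (15 lb) $72.19: sporting goods, under $250.00 → 1.75% → $1.263325
Salad bar box $8.23: hot prepared food → 8.25% → $0.678975
Bookshelf $214.57: home furniture → 9.5% → $20.38415
Subtotal = $793.44; unrounded tax = $51.752 → $51.75; total due = $845.19

$845.19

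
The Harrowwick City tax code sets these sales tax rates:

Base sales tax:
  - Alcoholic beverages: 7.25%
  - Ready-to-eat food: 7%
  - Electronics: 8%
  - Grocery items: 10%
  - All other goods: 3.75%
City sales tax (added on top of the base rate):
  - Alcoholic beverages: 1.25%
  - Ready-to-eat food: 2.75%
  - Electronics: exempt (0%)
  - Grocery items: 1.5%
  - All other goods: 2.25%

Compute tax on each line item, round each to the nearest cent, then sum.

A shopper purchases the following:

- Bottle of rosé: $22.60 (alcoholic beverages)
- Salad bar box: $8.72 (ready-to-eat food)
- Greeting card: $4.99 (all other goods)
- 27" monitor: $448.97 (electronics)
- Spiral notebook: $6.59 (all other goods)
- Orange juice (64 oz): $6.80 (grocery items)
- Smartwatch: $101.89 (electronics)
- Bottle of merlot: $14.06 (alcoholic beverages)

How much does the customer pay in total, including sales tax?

Bottle of rosé $22.60: alcoholic beverages → 7.25% + 1.25% city = 8.5% → $1.92
Salad bar box $8.72: ready-to-eat food → 7% + 2.75% city = 9.75% → $0.85
Greeting card $4.99: all other goods → 3.75% + 2.25% city = 6% → $0.30
27" monitor $448.97: electronics → 8% + 0% city = 8% → $35.92
Spiral notebook $6.59: all other goods → 3.75% + 2.25% city = 6% → $0.40
Orange juice (64 oz) $6.80: grocery items → 10% + 1.5% city = 11.5% → $0.78
Smartwatch $101.89: electronics → 8% + 0% city = 8% → $8.15
Bottle of merlot $14.06: alcoholic beverages → 7.25% + 1.25% city = 8.5% → $1.20
Subtotal = $614.62; tax = $49.52; total due = $664.14

$664.14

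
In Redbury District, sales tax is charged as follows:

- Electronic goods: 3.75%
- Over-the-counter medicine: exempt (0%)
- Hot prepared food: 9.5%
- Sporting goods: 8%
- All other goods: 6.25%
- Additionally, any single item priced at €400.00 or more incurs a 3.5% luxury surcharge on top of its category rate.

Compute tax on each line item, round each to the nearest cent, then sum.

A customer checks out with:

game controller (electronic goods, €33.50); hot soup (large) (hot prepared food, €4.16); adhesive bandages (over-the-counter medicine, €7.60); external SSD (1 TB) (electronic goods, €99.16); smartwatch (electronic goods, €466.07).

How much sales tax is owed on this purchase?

€39.17

Game controller €33.50: electronic goods → 3.75% → €1.26
Hot soup (large) €4.16: hot prepared food → 9.5% → €0.40
Adhesive bandages €7.60: over-the-counter medicine → 0% → €0.00
External SSD (1 TB) €99.16: electronic goods → 3.75% → €3.72
Smartwatch €466.07: electronic goods → 3.75% + 3.5% surcharge = 7.25% → €33.79
Total tax = €1.26 + €0.40 + €3.72 + €33.79 = €39.17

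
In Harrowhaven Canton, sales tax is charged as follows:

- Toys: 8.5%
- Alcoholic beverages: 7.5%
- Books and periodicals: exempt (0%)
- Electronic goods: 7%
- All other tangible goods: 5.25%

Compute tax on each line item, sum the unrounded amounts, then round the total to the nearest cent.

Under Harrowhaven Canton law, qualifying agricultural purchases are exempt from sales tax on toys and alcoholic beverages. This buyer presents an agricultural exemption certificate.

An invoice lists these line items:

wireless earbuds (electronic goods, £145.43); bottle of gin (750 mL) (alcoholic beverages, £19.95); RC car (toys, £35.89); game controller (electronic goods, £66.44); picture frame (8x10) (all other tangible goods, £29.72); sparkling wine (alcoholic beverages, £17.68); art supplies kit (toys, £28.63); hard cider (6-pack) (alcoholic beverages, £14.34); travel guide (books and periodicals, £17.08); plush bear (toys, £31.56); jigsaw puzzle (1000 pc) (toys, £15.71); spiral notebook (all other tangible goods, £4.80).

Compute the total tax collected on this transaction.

£16.64

Wireless earbuds £145.43: electronic goods → 7% → £10.1801
Bottle of gin (750 mL) £19.95: alcoholic beverages, buyer-exempt → 0% → £0.00
RC car £35.89: toys, buyer-exempt → 0% → £0.00
Game controller £66.44: electronic goods → 7% → £4.6508
Picture frame (8x10) £29.72: all other tangible goods → 5.25% → £1.5603
Sparkling wine £17.68: alcoholic beverages, buyer-exempt → 0% → £0.00
Art supplies kit £28.63: toys, buyer-exempt → 0% → £0.00
Hard cider (6-pack) £14.34: alcoholic beverages, buyer-exempt → 0% → £0.00
Travel guide £17.08: books and periodicals → 0% → £0.00
Plush bear £31.56: toys, buyer-exempt → 0% → £0.00
Jigsaw puzzle (1000 pc) £15.71: toys, buyer-exempt → 0% → £0.00
Spiral notebook £4.80: all other tangible goods → 5.25% → £0.252
Unrounded tax sum = £16.6432 → £16.64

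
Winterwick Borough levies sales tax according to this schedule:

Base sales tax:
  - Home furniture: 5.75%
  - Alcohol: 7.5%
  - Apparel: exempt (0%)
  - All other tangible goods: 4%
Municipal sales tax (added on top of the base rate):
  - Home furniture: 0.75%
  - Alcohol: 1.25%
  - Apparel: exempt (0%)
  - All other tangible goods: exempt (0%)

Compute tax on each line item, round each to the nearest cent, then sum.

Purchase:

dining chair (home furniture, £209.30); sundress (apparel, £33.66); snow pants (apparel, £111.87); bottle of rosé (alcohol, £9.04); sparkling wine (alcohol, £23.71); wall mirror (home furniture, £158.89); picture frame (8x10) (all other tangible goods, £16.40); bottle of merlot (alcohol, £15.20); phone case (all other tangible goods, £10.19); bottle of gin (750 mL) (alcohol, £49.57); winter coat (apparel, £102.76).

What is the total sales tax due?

Dining chair £209.30: home furniture → 5.75% + 0.75% municipal = 6.5% → £13.60
Sundress £33.66: apparel → 0% + 0% municipal = 0% → £0.00
Snow pants £111.87: apparel → 0% + 0% municipal = 0% → £0.00
Bottle of rosé £9.04: alcohol → 7.5% + 1.25% municipal = 8.75% → £0.79
Sparkling wine £23.71: alcohol → 7.5% + 1.25% municipal = 8.75% → £2.07
Wall mirror £158.89: home furniture → 5.75% + 0.75% municipal = 6.5% → £10.33
Picture frame (8x10) £16.40: all other tangible goods → 4% + 0% municipal = 4% → £0.66
Bottle of merlot £15.20: alcohol → 7.5% + 1.25% municipal = 8.75% → £1.33
Phone case £10.19: all other tangible goods → 4% + 0% municipal = 4% → £0.41
Bottle of gin (750 mL) £49.57: alcohol → 7.5% + 1.25% municipal = 8.75% → £4.34
Winter coat £102.76: apparel → 0% + 0% municipal = 0% → £0.00
Total tax = £13.60 + £0.79 + £2.07 + £10.33 + £0.66 + £1.33 + £0.41 + £4.34 = £33.53

£33.53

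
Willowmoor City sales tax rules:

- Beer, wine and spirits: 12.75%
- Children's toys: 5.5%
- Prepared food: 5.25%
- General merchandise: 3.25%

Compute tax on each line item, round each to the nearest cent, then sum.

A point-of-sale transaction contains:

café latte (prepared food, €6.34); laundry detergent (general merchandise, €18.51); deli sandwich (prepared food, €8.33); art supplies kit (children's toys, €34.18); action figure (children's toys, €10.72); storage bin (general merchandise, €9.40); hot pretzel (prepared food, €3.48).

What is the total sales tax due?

€4.33

Café latte €6.34: prepared food → 5.25% → €0.33
Laundry detergent €18.51: general merchandise → 3.25% → €0.60
Deli sandwich €8.33: prepared food → 5.25% → €0.44
Art supplies kit €34.18: children's toys → 5.5% → €1.88
Action figure €10.72: children's toys → 5.5% → €0.59
Storage bin €9.40: general merchandise → 3.25% → €0.31
Hot pretzel €3.48: prepared food → 5.25% → €0.18
Total tax = €0.33 + €0.60 + €0.44 + €1.88 + €0.59 + €0.31 + €0.18 = €4.33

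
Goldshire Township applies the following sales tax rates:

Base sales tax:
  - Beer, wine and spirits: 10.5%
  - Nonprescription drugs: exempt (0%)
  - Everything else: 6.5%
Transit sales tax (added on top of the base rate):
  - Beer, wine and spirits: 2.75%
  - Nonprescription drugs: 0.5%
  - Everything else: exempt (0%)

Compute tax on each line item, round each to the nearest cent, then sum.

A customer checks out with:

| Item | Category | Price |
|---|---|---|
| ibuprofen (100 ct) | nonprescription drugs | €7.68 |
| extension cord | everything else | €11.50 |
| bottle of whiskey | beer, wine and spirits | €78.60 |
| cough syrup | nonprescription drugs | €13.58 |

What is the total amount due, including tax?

€122.63

Ibuprofen (100 ct) €7.68: nonprescription drugs → 0% + 0.5% transit = 0.5% → €0.04
Extension cord €11.50: everything else → 6.5% + 0% transit = 6.5% → €0.75
Bottle of whiskey €78.60: beer, wine and spirits → 10.5% + 2.75% transit = 13.25% → €10.41
Cough syrup €13.58: nonprescription drugs → 0% + 0.5% transit = 0.5% → €0.07
Subtotal = €111.36; tax = €11.27; total due = €122.63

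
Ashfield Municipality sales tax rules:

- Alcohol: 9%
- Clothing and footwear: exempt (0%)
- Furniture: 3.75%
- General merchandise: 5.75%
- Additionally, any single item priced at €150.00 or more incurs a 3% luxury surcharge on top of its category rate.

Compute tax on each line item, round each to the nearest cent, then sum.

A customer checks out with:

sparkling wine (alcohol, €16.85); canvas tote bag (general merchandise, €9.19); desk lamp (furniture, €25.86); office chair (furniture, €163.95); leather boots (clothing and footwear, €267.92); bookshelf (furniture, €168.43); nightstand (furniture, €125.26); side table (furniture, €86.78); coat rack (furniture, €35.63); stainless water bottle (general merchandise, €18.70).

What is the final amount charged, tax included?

€962.44

Sparkling wine €16.85: alcohol → 9% → €1.52
Canvas tote bag €9.19: general merchandise → 5.75% → €0.53
Desk lamp €25.86: furniture → 3.75% → €0.97
Office chair €163.95: furniture → 3.75% + 3% surcharge = 6.75% → €11.07
Leather boots €267.92: clothing and footwear → 0% + 3% surcharge = 3% → €8.04
Bookshelf €168.43: furniture → 3.75% + 3% surcharge = 6.75% → €11.37
Nightstand €125.26: furniture → 3.75% → €4.70
Side table €86.78: furniture → 3.75% → €3.25
Coat rack €35.63: furniture → 3.75% → €1.34
Stainless water bottle €18.70: general merchandise → 5.75% → €1.08
Subtotal = €918.57; tax = €43.87; total due = €962.44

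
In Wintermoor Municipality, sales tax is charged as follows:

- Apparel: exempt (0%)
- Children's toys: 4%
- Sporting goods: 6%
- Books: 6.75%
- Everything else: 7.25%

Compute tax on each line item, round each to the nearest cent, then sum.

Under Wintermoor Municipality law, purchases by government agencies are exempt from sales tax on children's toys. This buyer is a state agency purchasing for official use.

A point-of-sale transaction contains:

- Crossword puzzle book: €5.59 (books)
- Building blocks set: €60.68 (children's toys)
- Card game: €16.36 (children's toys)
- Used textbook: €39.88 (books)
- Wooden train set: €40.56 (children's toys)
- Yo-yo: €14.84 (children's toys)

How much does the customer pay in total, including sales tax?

Crossword puzzle book €5.59: books → 6.75% → €0.38
Building blocks set €60.68: children's toys, buyer-exempt → 0% → €0.00
Card game €16.36: children's toys, buyer-exempt → 0% → €0.00
Used textbook €39.88: books → 6.75% → €2.69
Wooden train set €40.56: children's toys, buyer-exempt → 0% → €0.00
Yo-yo €14.84: children's toys, buyer-exempt → 0% → €0.00
Subtotal = €177.91; tax = €3.07; total due = €180.98

€180.98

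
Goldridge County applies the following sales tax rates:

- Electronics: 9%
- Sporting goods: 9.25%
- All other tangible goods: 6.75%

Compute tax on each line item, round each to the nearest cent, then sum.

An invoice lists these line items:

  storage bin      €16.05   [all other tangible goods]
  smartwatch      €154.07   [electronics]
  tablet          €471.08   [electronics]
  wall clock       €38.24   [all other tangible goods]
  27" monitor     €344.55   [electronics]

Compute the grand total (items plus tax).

€1114.93

Storage bin €16.05: all other tangible goods → 6.75% → €1.08
Smartwatch €154.07: electronics → 9% → €13.87
Tablet €471.08: electronics → 9% → €42.40
Wall clock €38.24: all other tangible goods → 6.75% → €2.58
27" monitor €344.55: electronics → 9% → €31.01
Subtotal = €1023.99; tax = €90.94; total due = €1114.93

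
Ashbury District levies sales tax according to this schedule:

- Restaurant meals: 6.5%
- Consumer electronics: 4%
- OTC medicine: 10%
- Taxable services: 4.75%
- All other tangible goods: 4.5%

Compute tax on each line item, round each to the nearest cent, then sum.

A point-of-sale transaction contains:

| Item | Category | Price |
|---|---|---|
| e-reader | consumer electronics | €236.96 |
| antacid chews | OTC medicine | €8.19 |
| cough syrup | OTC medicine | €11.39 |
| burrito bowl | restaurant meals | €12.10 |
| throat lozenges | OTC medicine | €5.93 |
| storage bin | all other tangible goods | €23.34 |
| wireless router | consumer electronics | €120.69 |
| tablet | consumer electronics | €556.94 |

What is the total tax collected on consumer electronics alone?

€36.59

E-reader €236.96: consumer electronics → 4% → €9.48
Wireless router €120.69: consumer electronics → 4% → €4.83
Tablet €556.94: consumer electronics → 4% → €22.28
Tax on consumer electronics = €9.48 + €4.83 + €22.28 = €36.59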